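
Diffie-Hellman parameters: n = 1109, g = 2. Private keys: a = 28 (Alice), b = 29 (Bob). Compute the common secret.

562

Alice sends A = g^a mod n = 2^28 mod 1109.
2^1 ≡ 2 (mod 1109)
2^2 = (2^1)^2 ≡ 2^2 = 4 ≡ 4 (mod 1109)
2^4 = (2^2)^2 ≡ 4^2 = 16 ≡ 16 (mod 1109)
2^8 = (2^4)^2 ≡ 16^2 = 256 ≡ 256 (mod 1109)
2^16 = (2^8)^2 ≡ 256^2 = 65536 ≡ 105 (mod 1109)
2^28 = 2^16 · 2^8 · 2^4 ≡ 105 · 256 · 16 ≡ 897 (mod 1109).
So A = 897. Bob then computes K = A^b mod n = 897^29 mod 1109.
897^1 ≡ 897 (mod 1109)
897^2 = (897^1)^2 ≡ 897^2 = 804609 ≡ 584 (mod 1109)
897^4 = (897^2)^2 ≡ 584^2 = 341056 ≡ 593 (mod 1109)
897^8 = (897^4)^2 ≡ 593^2 = 351649 ≡ 96 (mod 1109)
897^16 = (897^8)^2 ≡ 96^2 = 9216 ≡ 344 (mod 1109)
897^29 = 897^16 · 897^8 · 897^4 · 897^1 ≡ 344 · 96 · 593 · 897 ≡ 562 (mod 1109).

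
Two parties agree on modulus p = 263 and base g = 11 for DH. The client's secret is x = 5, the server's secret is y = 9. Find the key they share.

The server sends B = g^y mod p = 11^9 mod 263.
11^1 ≡ 11 (mod 263)
11^2 = (11^1)^2 ≡ 11^2 = 121 ≡ 121 (mod 263)
11^4 = (11^2)^2 ≡ 121^2 = 14641 ≡ 176 (mod 263)
11^8 = (11^4)^2 ≡ 176^2 = 30976 ≡ 205 (mod 263)
11^9 = 11^8 · 11^1 ≡ 205 · 11 ≡ 151 (mod 263).
So B = 151. The client then computes K = B^x mod p = 151^5 mod 263.
151^1 ≡ 151 (mod 263)
151^2 = (151^1)^2 ≡ 151^2 = 22801 ≡ 183 (mod 263)
151^4 = (151^2)^2 ≡ 183^2 = 33489 ≡ 88 (mod 263)
151^5 = 151^4 · 151^1 ≡ 88 · 151 ≡ 138 (mod 263).

138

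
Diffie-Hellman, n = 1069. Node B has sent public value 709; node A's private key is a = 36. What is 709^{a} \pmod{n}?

Shared key K = 709^36 mod 1069.
709^1 ≡ 709 (mod 1069)
709^2 = (709^1)^2 ≡ 709^2 = 502681 ≡ 251 (mod 1069)
709^4 = (709^2)^2 ≡ 251^2 = 63001 ≡ 999 (mod 1069)
709^8 = (709^4)^2 ≡ 999^2 = 998001 ≡ 624 (mod 1069)
709^16 = (709^8)^2 ≡ 624^2 = 389376 ≡ 260 (mod 1069)
709^32 = (709^16)^2 ≡ 260^2 = 67600 ≡ 253 (mod 1069)
709^36 = 709^32 · 709^4 ≡ 253 · 999 ≡ 463 (mod 1069).

463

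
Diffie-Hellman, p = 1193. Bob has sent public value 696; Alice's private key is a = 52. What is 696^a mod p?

607

Shared key K = 696^52 mod 1193.
696^1 ≡ 696 (mod 1193)
696^2 = (696^1)^2 ≡ 696^2 = 484416 ≡ 58 (mod 1193)
696^4 = (696^2)^2 ≡ 58^2 = 3364 ≡ 978 (mod 1193)
696^8 = (696^4)^2 ≡ 978^2 = 956484 ≡ 891 (mod 1193)
696^16 = (696^8)^2 ≡ 891^2 = 793881 ≡ 536 (mod 1193)
696^32 = (696^16)^2 ≡ 536^2 = 287296 ≡ 976 (mod 1193)
696^52 = 696^32 · 696^16 · 696^4 ≡ 976 · 536 · 978 ≡ 607 (mod 1193).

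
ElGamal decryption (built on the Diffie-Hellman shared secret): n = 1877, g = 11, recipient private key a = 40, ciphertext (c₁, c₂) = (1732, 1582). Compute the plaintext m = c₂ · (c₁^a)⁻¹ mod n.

Shared mask s = c₁^a mod n = 1732^40 mod 1877.
1732^1 ≡ 1732 (mod 1877)
1732^2 = (1732^1)^2 ≡ 1732^2 = 2999824 ≡ 378 (mod 1877)
1732^4 = (1732^2)^2 ≡ 378^2 = 142884 ≡ 232 (mod 1877)
1732^8 = (1732^4)^2 ≡ 232^2 = 53824 ≡ 1268 (mod 1877)
1732^16 = (1732^8)^2 ≡ 1268^2 = 1607824 ≡ 1112 (mod 1877)
1732^32 = (1732^16)^2 ≡ 1112^2 = 1236544 ≡ 1478 (mod 1877)
1732^40 = 1732^32 · 1732^8 ≡ 1478 · 1268 ≡ 858 (mod 1877).
So s = 858; s⁻¹ ≡ 921 (mod 1877).
m = c₂ · s⁻¹ mod 1877 = 1582 · 921 mod 1877 = 470.

470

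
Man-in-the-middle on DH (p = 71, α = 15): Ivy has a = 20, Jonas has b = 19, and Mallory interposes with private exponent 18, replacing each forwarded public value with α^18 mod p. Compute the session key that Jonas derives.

Jonas receives Mallory's public value M = 15^18 mod 71 instead of the honest one.
15^1 ≡ 15 (mod 71)
15^2 = (15^1)^2 ≡ 15^2 = 225 ≡ 12 (mod 71)
15^4 = (15^2)^2 ≡ 12^2 = 144 ≡ 2 (mod 71)
15^8 = (15^4)^2 ≡ 2^2 = 4 ≡ 4 (mod 71)
15^16 = (15^8)^2 ≡ 4^2 = 16 ≡ 16 (mod 71)
15^18 = 15^16 · 15^2 ≡ 16 · 12 ≡ 50 (mod 71).
So M = 50. Jonas computes K = M^19 mod 71.
50^1 ≡ 50 (mod 71)
50^2 = (50^1)^2 ≡ 50^2 = 2500 ≡ 15 (mod 71)
50^4 = (50^2)^2 ≡ 15^2 = 225 ≡ 12 (mod 71)
50^8 = (50^4)^2 ≡ 12^2 = 144 ≡ 2 (mod 71)
50^16 = (50^8)^2 ≡ 2^2 = 4 ≡ 4 (mod 71)
50^19 = 50^16 · 50^2 · 50^1 ≡ 4 · 15 · 50 ≡ 18 (mod 71).

18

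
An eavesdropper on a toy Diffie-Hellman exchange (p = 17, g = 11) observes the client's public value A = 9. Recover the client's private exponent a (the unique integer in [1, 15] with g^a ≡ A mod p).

Try successive powers of 11 modulo 17:
11^1 ≡ 11
11^2 ≡ 2
11^3 ≡ 5
11^4 ≡ 4
11^5 ≡ 10
11^6 ≡ 8
11^7 ≡ 3
11^8 ≡ 16
11^9 ≡ 6
11^10 ≡ 15
11^11 ≡ 12
11^12 ≡ 13
11^13 ≡ 7
11^14 ≡ 9
Found: a = 14.

14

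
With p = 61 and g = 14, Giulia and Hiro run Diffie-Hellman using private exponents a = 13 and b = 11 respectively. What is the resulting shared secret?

Giulia sends A = g^a mod p = 14^13 mod 61.
14^1 ≡ 14 (mod 61)
14^2 = (14^1)^2 ≡ 14^2 = 196 ≡ 13 (mod 61)
14^4 = (14^2)^2 ≡ 13^2 = 169 ≡ 47 (mod 61)
14^8 = (14^4)^2 ≡ 47^2 = 2209 ≡ 13 (mod 61)
14^13 = 14^8 · 14^4 · 14^1 ≡ 13 · 47 · 14 ≡ 14 (mod 61).
So A = 14. Hiro then computes K = A^b mod p = 14^11 mod 61.
14^1 ≡ 14 (mod 61)
14^2 = (14^1)^2 ≡ 14^2 = 196 ≡ 13 (mod 61)
14^4 = (14^2)^2 ≡ 13^2 = 169 ≡ 47 (mod 61)
14^8 = (14^4)^2 ≡ 47^2 = 2209 ≡ 13 (mod 61)
14^11 = 14^8 · 14^2 · 14^1 ≡ 13 · 13 · 14 ≡ 48 (mod 61).

48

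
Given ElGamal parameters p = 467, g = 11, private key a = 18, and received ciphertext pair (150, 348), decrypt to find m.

Shared mask s = c₁^a mod p = 150^18 mod 467.
150^1 ≡ 150 (mod 467)
150^2 = (150^1)^2 ≡ 150^2 = 22500 ≡ 84 (mod 467)
150^4 = (150^2)^2 ≡ 84^2 = 7056 ≡ 51 (mod 467)
150^8 = (150^4)^2 ≡ 51^2 = 2601 ≡ 266 (mod 467)
150^16 = (150^8)^2 ≡ 266^2 = 70756 ≡ 239 (mod 467)
150^18 = 150^16 · 150^2 ≡ 239 · 84 ≡ 462 (mod 467).
So s = 462; s⁻¹ ≡ 280 (mod 467).
m = c₂ · s⁻¹ mod 467 = 348 · 280 mod 467 = 304.

304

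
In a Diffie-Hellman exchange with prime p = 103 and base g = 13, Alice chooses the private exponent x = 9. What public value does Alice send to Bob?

Public value = 13^9 (mod 103).
13^1 ≡ 13 (mod 103)
13^2 = (13^1)^2 ≡ 13^2 = 169 ≡ 66 (mod 103)
13^4 = (13^2)^2 ≡ 66^2 = 4356 ≡ 30 (mod 103)
13^8 = (13^4)^2 ≡ 30^2 = 900 ≡ 76 (mod 103)
13^9 = 13^8 · 13^1 ≡ 76 · 13 ≡ 61 (mod 103).

61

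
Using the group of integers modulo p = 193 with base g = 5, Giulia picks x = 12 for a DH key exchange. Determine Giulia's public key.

64

Public value = 5^12 (mod 193).
5^1 ≡ 5 (mod 193)
5^2 = (5^1)^2 ≡ 5^2 = 25 ≡ 25 (mod 193)
5^4 = (5^2)^2 ≡ 25^2 = 625 ≡ 46 (mod 193)
5^8 = (5^4)^2 ≡ 46^2 = 2116 ≡ 186 (mod 193)
5^12 = 5^8 · 5^4 ≡ 186 · 46 ≡ 64 (mod 193).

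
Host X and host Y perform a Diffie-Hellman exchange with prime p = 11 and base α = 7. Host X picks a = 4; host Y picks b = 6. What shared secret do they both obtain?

Host X sends A = α^a mod p = 7^4 mod 11.
7^1 ≡ 7 (mod 11)
7^2 = (7^1)^2 ≡ 7^2 = 49 ≡ 5 (mod 11)
7^4 = (7^2)^2 ≡ 5^2 = 25 ≡ 3 (mod 11)
So A = 3. Host Y then computes K = A^b mod p = 3^6 mod 11.
3^1 ≡ 3 (mod 11)
3^2 = (3^1)^2 ≡ 3^2 = 9 ≡ 9 (mod 11)
3^4 = (3^2)^2 ≡ 9^2 = 81 ≡ 4 (mod 11)
3^6 = 3^4 · 3^2 ≡ 4 · 9 ≡ 3 (mod 11).

3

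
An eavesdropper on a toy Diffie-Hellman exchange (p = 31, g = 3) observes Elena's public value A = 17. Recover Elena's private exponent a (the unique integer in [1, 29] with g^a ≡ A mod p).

7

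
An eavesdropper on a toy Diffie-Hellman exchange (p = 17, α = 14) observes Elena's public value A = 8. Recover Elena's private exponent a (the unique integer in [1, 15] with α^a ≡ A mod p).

Try successive powers of 14 modulo 17:
14^1 ≡ 14
14^2 ≡ 9
14^3 ≡ 7
14^4 ≡ 13
14^5 ≡ 12
14^6 ≡ 15
14^7 ≡ 6
14^8 ≡ 16
14^9 ≡ 3
14^10 ≡ 8
Found: a = 10.

10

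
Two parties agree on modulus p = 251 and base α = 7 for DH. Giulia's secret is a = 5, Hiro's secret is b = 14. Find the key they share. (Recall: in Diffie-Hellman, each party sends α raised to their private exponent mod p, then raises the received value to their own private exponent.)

Giulia sends A = α^a mod p = 7^5 mod 251.
7^1 ≡ 7 (mod 251)
7^2 = (7^1)^2 ≡ 7^2 = 49 ≡ 49 (mod 251)
7^4 = (7^2)^2 ≡ 49^2 = 2401 ≡ 142 (mod 251)
7^5 = 7^4 · 7^1 ≡ 142 · 7 ≡ 241 (mod 251).
So A = 241. Hiro then computes K = A^b mod p = 241^14 mod 251.
241^1 ≡ 241 (mod 251)
241^2 = (241^1)^2 ≡ 241^2 = 58081 ≡ 100 (mod 251)
241^4 = (241^2)^2 ≡ 100^2 = 10000 ≡ 211 (mod 251)
241^8 = (241^4)^2 ≡ 211^2 = 44521 ≡ 94 (mod 251)
241^14 = 241^8 · 241^4 · 241^2 ≡ 94 · 211 · 100 ≡ 249 (mod 251).

249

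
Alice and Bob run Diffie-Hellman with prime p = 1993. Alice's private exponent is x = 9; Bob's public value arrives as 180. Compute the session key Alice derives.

Shared key K = 180^9 mod 1993.
180^1 ≡ 180 (mod 1993)
180^2 = (180^1)^2 ≡ 180^2 = 32400 ≡ 512 (mod 1993)
180^4 = (180^2)^2 ≡ 512^2 = 262144 ≡ 1061 (mod 1993)
180^8 = (180^4)^2 ≡ 1061^2 = 1125721 ≡ 1669 (mod 1993)
180^9 = 180^8 · 180^1 ≡ 1669 · 180 ≡ 1470 (mod 1993).

1470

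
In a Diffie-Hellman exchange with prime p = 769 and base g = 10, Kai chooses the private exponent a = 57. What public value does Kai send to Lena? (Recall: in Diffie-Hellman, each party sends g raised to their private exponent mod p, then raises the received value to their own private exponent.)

Public value = 10^57 (mod 769).
10^1 ≡ 10 (mod 769)
10^2 = (10^1)^2 ≡ 10^2 = 100 ≡ 100 (mod 769)
10^4 = (10^2)^2 ≡ 100^2 = 10000 ≡ 3 (mod 769)
10^8 = (10^4)^2 ≡ 3^2 = 9 ≡ 9 (mod 769)
10^16 = (10^8)^2 ≡ 9^2 = 81 ≡ 81 (mod 769)
10^32 = (10^16)^2 ≡ 81^2 = 6561 ≡ 409 (mod 769)
10^57 = 10^32 · 10^16 · 10^8 · 10^1 ≡ 409 · 81 · 9 · 10 ≡ 197 (mod 769).

197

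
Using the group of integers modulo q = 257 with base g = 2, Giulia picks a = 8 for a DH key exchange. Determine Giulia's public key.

Public value = 2^8 mod 257.
2^1 ≡ 2 (mod 257)
2^2 = (2^1)^2 ≡ 2^2 = 4 ≡ 4 (mod 257)
2^4 = (2^2)^2 ≡ 4^2 = 16 ≡ 16 (mod 257)
2^8 = (2^4)^2 ≡ 16^2 = 256 ≡ 256 (mod 257)

256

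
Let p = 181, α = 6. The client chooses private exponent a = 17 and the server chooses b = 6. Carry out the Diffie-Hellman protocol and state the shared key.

The client sends A = α^a mod p = 6^17 mod 181.
6^1 ≡ 6 (mod 181)
6^2 = (6^1)^2 ≡ 6^2 = 36 ≡ 36 (mod 181)
6^4 = (6^2)^2 ≡ 36^2 = 1296 ≡ 29 (mod 181)
6^8 = (6^4)^2 ≡ 29^2 = 841 ≡ 117 (mod 181)
6^16 = (6^8)^2 ≡ 117^2 = 13689 ≡ 114 (mod 181)
6^17 = 6^16 · 6^1 ≡ 114 · 6 ≡ 141 (mod 181).
So A = 141. The server then computes K = A^b mod p = 141^6 mod 181.
141^1 ≡ 141 (mod 181)
141^2 = (141^1)^2 ≡ 141^2 = 19881 ≡ 152 (mod 181)
141^4 = (141^2)^2 ≡ 152^2 = 23104 ≡ 117 (mod 181)
141^6 = 141^4 · 141^2 ≡ 117 · 152 ≡ 46 (mod 181).

46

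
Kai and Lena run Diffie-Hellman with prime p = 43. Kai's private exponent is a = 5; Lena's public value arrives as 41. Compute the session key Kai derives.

11

Shared key K = 41^5 mod 43.
41^1 ≡ 41 (mod 43)
41^2 = (41^1)^2 ≡ 41^2 = 1681 ≡ 4 (mod 43)
41^4 = (41^2)^2 ≡ 4^2 = 16 ≡ 16 (mod 43)
41^5 = 41^4 · 41^1 ≡ 16 · 41 ≡ 11 (mod 43).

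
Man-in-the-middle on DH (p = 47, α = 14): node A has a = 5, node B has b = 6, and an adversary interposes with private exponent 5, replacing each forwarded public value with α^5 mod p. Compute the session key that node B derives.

Node B receives an adversary's public value M = 14^5 mod 47 instead of the honest one.
14^1 ≡ 14 (mod 47)
14^2 = (14^1)^2 ≡ 14^2 = 196 ≡ 8 (mod 47)
14^4 = (14^2)^2 ≡ 8^2 = 64 ≡ 17 (mod 47)
14^5 = 14^4 · 14^1 ≡ 17 · 14 ≡ 3 (mod 47).
So M = 3. Node B computes K = M^6 mod 47.
3^1 ≡ 3 (mod 47)
3^2 = (3^1)^2 ≡ 3^2 = 9 ≡ 9 (mod 47)
3^4 = (3^2)^2 ≡ 9^2 = 81 ≡ 34 (mod 47)
3^6 = 3^4 · 3^2 ≡ 34 · 9 ≡ 24 (mod 47).

24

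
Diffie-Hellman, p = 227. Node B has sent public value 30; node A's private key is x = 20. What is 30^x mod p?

44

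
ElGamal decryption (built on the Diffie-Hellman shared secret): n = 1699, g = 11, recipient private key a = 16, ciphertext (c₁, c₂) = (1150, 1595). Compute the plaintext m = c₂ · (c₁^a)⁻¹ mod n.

Shared mask s = c₁^a mod n = 1150^16 mod 1699.
1150^1 ≡ 1150 (mod 1699)
1150^2 = (1150^1)^2 ≡ 1150^2 = 1322500 ≡ 678 (mod 1699)
1150^4 = (1150^2)^2 ≡ 678^2 = 459684 ≡ 954 (mod 1699)
1150^8 = (1150^4)^2 ≡ 954^2 = 910116 ≡ 1151 (mod 1699)
1150^16 = (1150^8)^2 ≡ 1151^2 = 1324801 ≡ 1280 (mod 1699)
So s = 1280; s⁻¹ ≡ 665 (mod 1699).
m = c₂ · s⁻¹ mod 1699 = 1595 · 665 mod 1699 = 499.

499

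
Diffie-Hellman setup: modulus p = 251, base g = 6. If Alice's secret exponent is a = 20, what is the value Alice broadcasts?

Public value = 6^20 mod 251.
6^1 ≡ 6 (mod 251)
6^2 = (6^1)^2 ≡ 6^2 = 36 ≡ 36 (mod 251)
6^4 = (6^2)^2 ≡ 36^2 = 1296 ≡ 41 (mod 251)
6^8 = (6^4)^2 ≡ 41^2 = 1681 ≡ 175 (mod 251)
6^16 = (6^8)^2 ≡ 175^2 = 30625 ≡ 3 (mod 251)
6^20 = 6^16 · 6^4 ≡ 3 · 41 ≡ 123 (mod 251).

123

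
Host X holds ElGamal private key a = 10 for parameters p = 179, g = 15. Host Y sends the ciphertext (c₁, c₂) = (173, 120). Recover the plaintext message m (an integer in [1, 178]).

174

Shared mask s = c₁^a mod p = 173^10 mod 179.
173^1 ≡ 173 (mod 179)
173^2 = (173^1)^2 ≡ 173^2 = 29929 ≡ 36 (mod 179)
173^4 = (173^2)^2 ≡ 36^2 = 1296 ≡ 43 (mod 179)
173^8 = (173^4)^2 ≡ 43^2 = 1849 ≡ 59 (mod 179)
173^10 = 173^8 · 173^2 ≡ 59 · 36 ≡ 155 (mod 179).
So s = 155; s⁻¹ ≡ 82 (mod 179).
m = c₂ · s⁻¹ mod 179 = 120 · 82 mod 179 = 174.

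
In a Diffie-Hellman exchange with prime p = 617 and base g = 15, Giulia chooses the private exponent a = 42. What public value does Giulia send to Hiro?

Public value = 15^42 mod 617.
15^1 ≡ 15 (mod 617)
15^2 = (15^1)^2 ≡ 15^2 = 225 ≡ 225 (mod 617)
15^4 = (15^2)^2 ≡ 225^2 = 50625 ≡ 31 (mod 617)
15^8 = (15^4)^2 ≡ 31^2 = 961 ≡ 344 (mod 617)
15^16 = (15^8)^2 ≡ 344^2 = 118336 ≡ 489 (mod 617)
15^32 = (15^16)^2 ≡ 489^2 = 239121 ≡ 342 (mod 617)
15^42 = 15^32 · 15^8 · 15^2 ≡ 342 · 344 · 225 ≡ 266 (mod 617).

266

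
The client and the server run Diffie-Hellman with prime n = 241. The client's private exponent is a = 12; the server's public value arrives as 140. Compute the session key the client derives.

Shared key K = 140^12 mod 241.
140^1 ≡ 140 (mod 241)
140^2 = (140^1)^2 ≡ 140^2 = 19600 ≡ 79 (mod 241)
140^4 = (140^2)^2 ≡ 79^2 = 6241 ≡ 216 (mod 241)
140^8 = (140^4)^2 ≡ 216^2 = 46656 ≡ 143 (mod 241)
140^12 = 140^8 · 140^4 ≡ 143 · 216 ≡ 40 (mod 241).

40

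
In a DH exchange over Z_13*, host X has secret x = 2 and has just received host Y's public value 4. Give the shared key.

Shared key K = 4^2 mod 13.
4^1 ≡ 4 (mod 13)
4^2 = (4^1)^2 ≡ 4^2 = 16 ≡ 3 (mod 13)

3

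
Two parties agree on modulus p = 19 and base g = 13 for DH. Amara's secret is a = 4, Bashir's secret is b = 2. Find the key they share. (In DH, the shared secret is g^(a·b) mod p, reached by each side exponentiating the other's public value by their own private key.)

Bashir sends B = g^b mod p = 13^2 mod 19.
13^1 ≡ 13 (mod 19)
13^2 = (13^1)^2 ≡ 13^2 = 169 ≡ 17 (mod 19)
So B = 17. Amara then computes K = B^a mod p = 17^4 mod 19.
17^1 ≡ 17 (mod 19)
17^2 = (17^1)^2 ≡ 17^2 = 289 ≡ 4 (mod 19)
17^4 = (17^2)^2 ≡ 4^2 = 16 ≡ 16 (mod 19)

16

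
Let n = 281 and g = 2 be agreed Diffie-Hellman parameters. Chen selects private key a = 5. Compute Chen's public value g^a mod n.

32

Public value = 2^5 mod 281.
2^1 ≡ 2 (mod 281)
2^2 = (2^1)^2 ≡ 2^2 = 4 ≡ 4 (mod 281)
2^4 = (2^2)^2 ≡ 4^2 = 16 ≡ 16 (mod 281)
2^5 = 2^4 · 2^1 ≡ 16 · 2 ≡ 32 (mod 281).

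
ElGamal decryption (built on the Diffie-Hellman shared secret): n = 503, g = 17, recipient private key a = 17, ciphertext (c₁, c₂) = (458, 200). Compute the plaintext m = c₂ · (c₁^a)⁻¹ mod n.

Shared mask s = c₁^a mod n = 458^17 mod 503.
458^1 ≡ 458 (mod 503)
458^2 = (458^1)^2 ≡ 458^2 = 209764 ≡ 13 (mod 503)
458^4 = (458^2)^2 ≡ 13^2 = 169 ≡ 169 (mod 503)
458^8 = (458^4)^2 ≡ 169^2 = 28561 ≡ 393 (mod 503)
458^16 = (458^8)^2 ≡ 393^2 = 154449 ≡ 28 (mod 503)
458^17 = 458^16 · 458^1 ≡ 28 · 458 ≡ 249 (mod 503).
So s = 249; s⁻¹ ≡ 402 (mod 503).
m = c₂ · s⁻¹ mod 503 = 200 · 402 mod 503 = 423.

423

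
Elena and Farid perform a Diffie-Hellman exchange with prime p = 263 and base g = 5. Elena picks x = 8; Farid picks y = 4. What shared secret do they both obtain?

Elena sends A = g^x mod p = 5^8 mod 263.
5^1 ≡ 5 (mod 263)
5^2 = (5^1)^2 ≡ 5^2 = 25 ≡ 25 (mod 263)
5^4 = (5^2)^2 ≡ 25^2 = 625 ≡ 99 (mod 263)
5^8 = (5^4)^2 ≡ 99^2 = 9801 ≡ 70 (mod 263)
So A = 70. Farid then computes K = A^y mod p = 70^4 mod 263.
70^1 ≡ 70 (mod 263)
70^2 = (70^1)^2 ≡ 70^2 = 4900 ≡ 166 (mod 263)
70^4 = (70^2)^2 ≡ 166^2 = 27556 ≡ 204 (mod 263)

204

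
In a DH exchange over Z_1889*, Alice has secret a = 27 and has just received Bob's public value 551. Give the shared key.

Shared key K = 551^27 mod 1889.
551^1 ≡ 551 (mod 1889)
551^2 = (551^1)^2 ≡ 551^2 = 303601 ≡ 1361 (mod 1889)
551^4 = (551^2)^2 ≡ 1361^2 = 1852321 ≡ 1101 (mod 1889)
551^8 = (551^4)^2 ≡ 1101^2 = 1212201 ≡ 1352 (mod 1889)
551^16 = (551^8)^2 ≡ 1352^2 = 1827904 ≡ 1241 (mod 1889)
551^27 = 551^16 · 551^8 · 551^2 · 551^1 ≡ 1241 · 1352 · 1361 · 551 ≡ 645 (mod 1889).

645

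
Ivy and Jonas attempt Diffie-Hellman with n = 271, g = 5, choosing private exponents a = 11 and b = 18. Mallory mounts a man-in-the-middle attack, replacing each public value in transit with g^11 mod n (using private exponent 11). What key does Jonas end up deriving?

Jonas receives Mallory's public value M = 5^11 mod 271 instead of the honest one.
5^1 ≡ 5 (mod 271)
5^2 = (5^1)^2 ≡ 5^2 = 25 ≡ 25 (mod 271)
5^4 = (5^2)^2 ≡ 25^2 = 625 ≡ 83 (mod 271)
5^8 = (5^4)^2 ≡ 83^2 = 6889 ≡ 114 (mod 271)
5^11 = 5^8 · 5^2 · 5^1 ≡ 114 · 25 · 5 ≡ 158 (mod 271).
So M = 158. Jonas computes K = M^18 mod 271.
158^1 ≡ 158 (mod 271)
158^2 = (158^1)^2 ≡ 158^2 = 24964 ≡ 32 (mod 271)
158^4 = (158^2)^2 ≡ 32^2 = 1024 ≡ 211 (mod 271)
158^8 = (158^4)^2 ≡ 211^2 = 44521 ≡ 77 (mod 271)
158^16 = (158^8)^2 ≡ 77^2 = 5929 ≡ 238 (mod 271)
158^18 = 158^16 · 158^2 ≡ 238 · 32 ≡ 28 (mod 271).

28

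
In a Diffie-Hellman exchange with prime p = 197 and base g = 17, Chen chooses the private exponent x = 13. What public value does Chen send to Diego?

79

Public value = 17^13 mod 197.
17^1 ≡ 17 (mod 197)
17^2 = (17^1)^2 ≡ 17^2 = 289 ≡ 92 (mod 197)
17^4 = (17^2)^2 ≡ 92^2 = 8464 ≡ 190 (mod 197)
17^8 = (17^4)^2 ≡ 190^2 = 36100 ≡ 49 (mod 197)
17^13 = 17^8 · 17^4 · 17^1 ≡ 49 · 190 · 17 ≡ 79 (mod 197).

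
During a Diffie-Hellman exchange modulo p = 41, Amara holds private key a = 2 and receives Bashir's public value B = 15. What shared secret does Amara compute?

Shared key K = 15^2 mod 41.
15^1 ≡ 15 (mod 41)
15^2 = (15^1)^2 ≡ 15^2 = 225 ≡ 20 (mod 41)

20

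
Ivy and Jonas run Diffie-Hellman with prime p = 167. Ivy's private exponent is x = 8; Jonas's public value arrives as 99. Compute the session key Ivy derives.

Shared key K = 99^8 mod 167.
99^1 ≡ 99 (mod 167)
99^2 = (99^1)^2 ≡ 99^2 = 9801 ≡ 115 (mod 167)
99^4 = (99^2)^2 ≡ 115^2 = 13225 ≡ 32 (mod 167)
99^8 = (99^4)^2 ≡ 32^2 = 1024 ≡ 22 (mod 167)

22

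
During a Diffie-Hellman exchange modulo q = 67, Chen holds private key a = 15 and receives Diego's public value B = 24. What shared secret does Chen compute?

59

Shared key K = 24^15 mod 67.
24^1 ≡ 24 (mod 67)
24^2 = (24^1)^2 ≡ 24^2 = 576 ≡ 40 (mod 67)
24^4 = (24^2)^2 ≡ 40^2 = 1600 ≡ 59 (mod 67)
24^8 = (24^4)^2 ≡ 59^2 = 3481 ≡ 64 (mod 67)
24^15 = 24^8 · 24^4 · 24^2 · 24^1 ≡ 64 · 59 · 40 · 24 ≡ 59 (mod 67).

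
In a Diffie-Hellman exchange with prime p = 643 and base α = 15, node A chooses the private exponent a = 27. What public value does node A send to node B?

481

Public value = 15^27 mod 643.
15^1 ≡ 15 (mod 643)
15^2 = (15^1)^2 ≡ 15^2 = 225 ≡ 225 (mod 643)
15^4 = (15^2)^2 ≡ 225^2 = 50625 ≡ 471 (mod 643)
15^8 = (15^4)^2 ≡ 471^2 = 221841 ≡ 6 (mod 643)
15^16 = (15^8)^2 ≡ 6^2 = 36 ≡ 36 (mod 643)
15^27 = 15^16 · 15^8 · 15^2 · 15^1 ≡ 36 · 6 · 225 · 15 ≡ 481 (mod 643).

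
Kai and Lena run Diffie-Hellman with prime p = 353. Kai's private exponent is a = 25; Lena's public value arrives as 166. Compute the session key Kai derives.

Shared key K = 166^25 mod 353.
166^1 ≡ 166 (mod 353)
166^2 = (166^1)^2 ≡ 166^2 = 27556 ≡ 22 (mod 353)
166^4 = (166^2)^2 ≡ 22^2 = 484 ≡ 131 (mod 353)
166^8 = (166^4)^2 ≡ 131^2 = 17161 ≡ 217 (mod 353)
166^16 = (166^8)^2 ≡ 217^2 = 47089 ≡ 140 (mod 353)
166^25 = 166^16 · 166^8 · 166^1 ≡ 140 · 217 · 166 ≡ 122 (mod 353).

122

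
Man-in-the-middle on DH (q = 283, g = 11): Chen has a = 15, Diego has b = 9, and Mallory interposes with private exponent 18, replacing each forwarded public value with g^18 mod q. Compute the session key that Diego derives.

251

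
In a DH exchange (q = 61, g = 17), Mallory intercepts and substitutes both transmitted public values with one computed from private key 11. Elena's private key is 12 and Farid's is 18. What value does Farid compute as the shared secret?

3

Farid receives Mallory's public value M = 17^11 mod 61 instead of the honest one.
17^1 ≡ 17 (mod 61)
17^2 = (17^1)^2 ≡ 17^2 = 289 ≡ 45 (mod 61)
17^4 = (17^2)^2 ≡ 45^2 = 2025 ≡ 12 (mod 61)
17^8 = (17^4)^2 ≡ 12^2 = 144 ≡ 22 (mod 61)
17^11 = 17^8 · 17^2 · 17^1 ≡ 22 · 45 · 17 ≡ 55 (mod 61).
So M = 55. Farid computes K = M^18 mod 61.
55^1 ≡ 55 (mod 61)
55^2 = (55^1)^2 ≡ 55^2 = 3025 ≡ 36 (mod 61)
55^4 = (55^2)^2 ≡ 36^2 = 1296 ≡ 15 (mod 61)
55^8 = (55^4)^2 ≡ 15^2 = 225 ≡ 42 (mod 61)
55^16 = (55^8)^2 ≡ 42^2 = 1764 ≡ 56 (mod 61)
55^18 = 55^16 · 55^2 ≡ 56 · 36 ≡ 3 (mod 61).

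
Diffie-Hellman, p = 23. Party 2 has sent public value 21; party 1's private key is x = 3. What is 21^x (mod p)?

15

Shared key K = 21^3 mod 23.
21^1 ≡ 21 (mod 23)
21^2 = (21^1)^2 ≡ 21^2 = 441 ≡ 4 (mod 23)
21^3 = 21^2 · 21^1 ≡ 4 · 21 ≡ 15 (mod 23).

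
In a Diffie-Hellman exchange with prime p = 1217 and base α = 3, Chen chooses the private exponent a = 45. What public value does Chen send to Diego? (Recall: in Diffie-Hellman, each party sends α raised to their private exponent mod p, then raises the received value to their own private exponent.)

490

Public value = 3^45 (mod 1217).
3^1 ≡ 3 (mod 1217)
3^2 = (3^1)^2 ≡ 3^2 = 9 ≡ 9 (mod 1217)
3^4 = (3^2)^2 ≡ 9^2 = 81 ≡ 81 (mod 1217)
3^8 = (3^4)^2 ≡ 81^2 = 6561 ≡ 476 (mod 1217)
3^16 = (3^8)^2 ≡ 476^2 = 226576 ≡ 214 (mod 1217)
3^32 = (3^16)^2 ≡ 214^2 = 45796 ≡ 767 (mod 1217)
3^45 = 3^32 · 3^8 · 3^4 · 3^1 ≡ 767 · 476 · 81 · 3 ≡ 490 (mod 1217).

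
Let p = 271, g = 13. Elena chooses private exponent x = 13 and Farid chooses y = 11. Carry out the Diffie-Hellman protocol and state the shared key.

146

Farid sends B = g^y mod p = 13^11 mod 271.
13^1 ≡ 13 (mod 271)
13^2 = (13^1)^2 ≡ 13^2 = 169 ≡ 169 (mod 271)
13^4 = (13^2)^2 ≡ 169^2 = 28561 ≡ 106 (mod 271)
13^8 = (13^4)^2 ≡ 106^2 = 11236 ≡ 125 (mod 271)
13^11 = 13^8 · 13^2 · 13^1 ≡ 125 · 169 · 13 ≡ 102 (mod 271).
So B = 102. Elena then computes K = B^x mod p = 102^13 mod 271.
102^1 ≡ 102 (mod 271)
102^2 = (102^1)^2 ≡ 102^2 = 10404 ≡ 106 (mod 271)
102^4 = (102^2)^2 ≡ 106^2 = 11236 ≡ 125 (mod 271)
102^8 = (102^4)^2 ≡ 125^2 = 15625 ≡ 178 (mod 271)
102^13 = 102^8 · 102^4 · 102^1 ≡ 178 · 125 · 102 ≡ 146 (mod 271).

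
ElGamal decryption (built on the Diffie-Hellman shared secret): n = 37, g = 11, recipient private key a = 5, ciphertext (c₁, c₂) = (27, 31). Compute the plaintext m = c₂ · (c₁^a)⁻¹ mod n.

23

Shared mask s = c₁^a mod n = 27^5 mod 37.
27^1 ≡ 27 (mod 37)
27^2 = (27^1)^2 ≡ 27^2 = 729 ≡ 26 (mod 37)
27^4 = (27^2)^2 ≡ 26^2 = 676 ≡ 10 (mod 37)
27^5 = 27^4 · 27^1 ≡ 10 · 27 ≡ 11 (mod 37).
So s = 11; s⁻¹ ≡ 27 (mod 37).
m = c₂ · s⁻¹ mod 37 = 31 · 27 mod 37 = 23.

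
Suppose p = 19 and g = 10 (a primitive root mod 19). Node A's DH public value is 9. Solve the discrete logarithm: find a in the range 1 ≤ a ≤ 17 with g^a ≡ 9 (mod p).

10

Try successive powers of 10 modulo 19:
10^1 ≡ 10
10^2 ≡ 5
10^3 ≡ 12
10^4 ≡ 6
10^5 ≡ 3
10^6 ≡ 11
10^7 ≡ 15
10^8 ≡ 17
10^9 ≡ 18
10^10 ≡ 9
Found: a = 10.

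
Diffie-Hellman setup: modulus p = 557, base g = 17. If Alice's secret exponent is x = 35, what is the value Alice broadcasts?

538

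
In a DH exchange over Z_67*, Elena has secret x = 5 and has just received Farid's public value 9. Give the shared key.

Shared key K = 9^5 mod 67.
9^1 ≡ 9 (mod 67)
9^2 = (9^1)^2 ≡ 9^2 = 81 ≡ 14 (mod 67)
9^4 = (9^2)^2 ≡ 14^2 = 196 ≡ 62 (mod 67)
9^5 = 9^4 · 9^1 ≡ 62 · 9 ≡ 22 (mod 67).

22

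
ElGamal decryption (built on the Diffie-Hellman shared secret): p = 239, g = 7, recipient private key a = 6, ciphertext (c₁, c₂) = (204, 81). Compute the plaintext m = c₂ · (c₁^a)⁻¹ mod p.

Shared mask s = c₁^a mod p = 204^6 mod 239.
204^1 ≡ 204 (mod 239)
204^2 = (204^1)^2 ≡ 204^2 = 41616 ≡ 30 (mod 239)
204^4 = (204^2)^2 ≡ 30^2 = 900 ≡ 183 (mod 239)
204^6 = 204^4 · 204^2 ≡ 183 · 30 ≡ 232 (mod 239).
So s = 232; s⁻¹ ≡ 34 (mod 239).
m = c₂ · s⁻¹ mod 239 = 81 · 34 mod 239 = 125.

125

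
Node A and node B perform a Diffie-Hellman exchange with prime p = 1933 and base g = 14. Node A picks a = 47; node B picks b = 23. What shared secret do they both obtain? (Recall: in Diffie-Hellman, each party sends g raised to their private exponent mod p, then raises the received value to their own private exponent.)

Node A sends A = g^a mod p = 14^47 mod 1933.
14^1 ≡ 14 (mod 1933)
14^2 = (14^1)^2 ≡ 14^2 = 196 ≡ 196 (mod 1933)
14^4 = (14^2)^2 ≡ 196^2 = 38416 ≡ 1689 (mod 1933)
14^8 = (14^4)^2 ≡ 1689^2 = 2852721 ≡ 1546 (mod 1933)
14^16 = (14^8)^2 ≡ 1546^2 = 2390116 ≡ 928 (mod 1933)
14^32 = (14^16)^2 ≡ 928^2 = 861184 ≡ 999 (mod 1933)
14^47 = 14^32 · 14^8 · 14^4 · 14^2 · 14^1 ≡ 999 · 1546 · 1689 · 196 · 14 ≡ 1602 (mod 1933).
So A = 1602. Node B then computes K = A^b mod p = 1602^23 mod 1933.
1602^1 ≡ 1602 (mod 1933)
1602^2 = (1602^1)^2 ≡ 1602^2 = 2566404 ≡ 1313 (mod 1933)
1602^4 = (1602^2)^2 ≡ 1313^2 = 1723969 ≡ 1666 (mod 1933)
1602^8 = (1602^4)^2 ≡ 1666^2 = 2775556 ≡ 1701 (mod 1933)
1602^16 = (1602^8)^2 ≡ 1701^2 = 2893401 ≡ 1633 (mod 1933)
1602^23 = 1602^16 · 1602^4 · 1602^2 · 1602^1 ≡ 1633 · 1666 · 1313 · 1602 ≡ 181 (mod 1933).

181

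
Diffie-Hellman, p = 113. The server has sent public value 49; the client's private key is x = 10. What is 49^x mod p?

16

Shared key K = 49^10 mod 113.
49^1 ≡ 49 (mod 113)
49^2 = (49^1)^2 ≡ 49^2 = 2401 ≡ 28 (mod 113)
49^4 = (49^2)^2 ≡ 28^2 = 784 ≡ 106 (mod 113)
49^8 = (49^4)^2 ≡ 106^2 = 11236 ≡ 49 (mod 113)
49^10 = 49^8 · 49^2 ≡ 49 · 28 ≡ 16 (mod 113).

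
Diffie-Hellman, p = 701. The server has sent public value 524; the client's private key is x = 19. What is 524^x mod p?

587

Shared key K = 524^19 mod 701.
524^1 ≡ 524 (mod 701)
524^2 = (524^1)^2 ≡ 524^2 = 274576 ≡ 485 (mod 701)
524^4 = (524^2)^2 ≡ 485^2 = 235225 ≡ 390 (mod 701)
524^8 = (524^4)^2 ≡ 390^2 = 152100 ≡ 684 (mod 701)
524^16 = (524^8)^2 ≡ 684^2 = 467856 ≡ 289 (mod 701)
524^19 = 524^16 · 524^2 · 524^1 ≡ 289 · 485 · 524 ≡ 587 (mod 701).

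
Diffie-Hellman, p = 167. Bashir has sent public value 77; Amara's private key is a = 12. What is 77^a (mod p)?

107

Shared key K = 77^12 mod 167.
77^1 ≡ 77 (mod 167)
77^2 = (77^1)^2 ≡ 77^2 = 5929 ≡ 84 (mod 167)
77^4 = (77^2)^2 ≡ 84^2 = 7056 ≡ 42 (mod 167)
77^8 = (77^4)^2 ≡ 42^2 = 1764 ≡ 94 (mod 167)
77^12 = 77^8 · 77^4 ≡ 94 · 42 ≡ 107 (mod 167).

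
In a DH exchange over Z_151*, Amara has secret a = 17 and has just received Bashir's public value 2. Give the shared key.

4

Shared key K = 2^17 mod 151.
2^1 ≡ 2 (mod 151)
2^2 = (2^1)^2 ≡ 2^2 = 4 ≡ 4 (mod 151)
2^4 = (2^2)^2 ≡ 4^2 = 16 ≡ 16 (mod 151)
2^8 = (2^4)^2 ≡ 16^2 = 256 ≡ 105 (mod 151)
2^16 = (2^8)^2 ≡ 105^2 = 11025 ≡ 2 (mod 151)
2^17 = 2^16 · 2^1 ≡ 2 · 2 ≡ 4 (mod 151).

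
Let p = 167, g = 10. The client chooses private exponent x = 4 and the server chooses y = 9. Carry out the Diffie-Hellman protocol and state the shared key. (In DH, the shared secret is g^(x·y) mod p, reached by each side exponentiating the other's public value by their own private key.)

88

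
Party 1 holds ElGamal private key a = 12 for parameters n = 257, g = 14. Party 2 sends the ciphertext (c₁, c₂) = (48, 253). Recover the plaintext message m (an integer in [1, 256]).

169

Shared mask s = c₁^a mod n = 48^12 mod 257.
48^1 ≡ 48 (mod 257)
48^2 = (48^1)^2 ≡ 48^2 = 2304 ≡ 248 (mod 257)
48^4 = (48^2)^2 ≡ 248^2 = 61504 ≡ 81 (mod 257)
48^8 = (48^4)^2 ≡ 81^2 = 6561 ≡ 136 (mod 257)
48^12 = 48^8 · 48^4 ≡ 136 · 81 ≡ 222 (mod 257).
So s = 222; s⁻¹ ≡ 22 (mod 257).
m = c₂ · s⁻¹ mod 257 = 253 · 22 mod 257 = 169.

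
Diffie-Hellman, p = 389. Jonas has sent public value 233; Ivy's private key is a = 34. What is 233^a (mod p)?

309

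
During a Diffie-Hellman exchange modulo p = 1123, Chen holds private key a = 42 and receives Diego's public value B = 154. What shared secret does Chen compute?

Shared key K = 154^42 mod 1123.
154^1 ≡ 154 (mod 1123)
154^2 = (154^1)^2 ≡ 154^2 = 23716 ≡ 133 (mod 1123)
154^4 = (154^2)^2 ≡ 133^2 = 17689 ≡ 844 (mod 1123)
154^8 = (154^4)^2 ≡ 844^2 = 712336 ≡ 354 (mod 1123)
154^16 = (154^8)^2 ≡ 354^2 = 125316 ≡ 663 (mod 1123)
154^32 = (154^16)^2 ≡ 663^2 = 439569 ≡ 476 (mod 1123)
154^42 = 154^32 · 154^8 · 154^2 ≡ 476 · 354 · 133 ≡ 444 (mod 1123).

444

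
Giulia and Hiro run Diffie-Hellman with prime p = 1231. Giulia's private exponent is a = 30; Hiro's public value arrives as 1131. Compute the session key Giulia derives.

1158

Shared key K = 1131^30 mod 1231.
1131^1 ≡ 1131 (mod 1231)
1131^2 = (1131^1)^2 ≡ 1131^2 = 1279161 ≡ 152 (mod 1231)
1131^4 = (1131^2)^2 ≡ 152^2 = 23104 ≡ 946 (mod 1231)
1131^8 = (1131^4)^2 ≡ 946^2 = 894916 ≡ 1210 (mod 1231)
1131^16 = (1131^8)^2 ≡ 1210^2 = 1464100 ≡ 441 (mod 1231)
1131^30 = 1131^16 · 1131^8 · 1131^4 · 1131^2 ≡ 441 · 1210 · 946 · 152 ≡ 1158 (mod 1231).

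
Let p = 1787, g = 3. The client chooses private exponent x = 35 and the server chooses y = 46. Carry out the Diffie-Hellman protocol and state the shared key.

1464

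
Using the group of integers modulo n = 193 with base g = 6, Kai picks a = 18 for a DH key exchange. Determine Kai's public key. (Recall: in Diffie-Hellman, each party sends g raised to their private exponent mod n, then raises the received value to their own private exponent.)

Public value = 6^18 mod 193.
6^1 ≡ 6 (mod 193)
6^2 = (6^1)^2 ≡ 6^2 = 36 ≡ 36 (mod 193)
6^4 = (6^2)^2 ≡ 36^2 = 1296 ≡ 138 (mod 193)
6^8 = (6^4)^2 ≡ 138^2 = 19044 ≡ 130 (mod 193)
6^16 = (6^8)^2 ≡ 130^2 = 16900 ≡ 109 (mod 193)
6^18 = 6^16 · 6^2 ≡ 109 · 36 ≡ 64 (mod 193).

64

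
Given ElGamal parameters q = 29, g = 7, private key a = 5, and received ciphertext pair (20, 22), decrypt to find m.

13

Shared mask s = c₁^a mod q = 20^5 mod 29.
20^1 ≡ 20 (mod 29)
20^2 = (20^1)^2 ≡ 20^2 = 400 ≡ 23 (mod 29)
20^4 = (20^2)^2 ≡ 23^2 = 529 ≡ 7 (mod 29)
20^5 = 20^4 · 20^1 ≡ 7 · 20 ≡ 24 (mod 29).
So s = 24; s⁻¹ ≡ 23 (mod 29).
m = c₂ · s⁻¹ mod 29 = 22 · 23 mod 29 = 13.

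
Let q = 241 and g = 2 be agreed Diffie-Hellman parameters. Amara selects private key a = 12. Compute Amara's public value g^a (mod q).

240

Public value = 2^12 (mod 241).
2^1 ≡ 2 (mod 241)
2^2 = (2^1)^2 ≡ 2^2 = 4 ≡ 4 (mod 241)
2^4 = (2^2)^2 ≡ 4^2 = 16 ≡ 16 (mod 241)
2^8 = (2^4)^2 ≡ 16^2 = 256 ≡ 15 (mod 241)
2^12 = 2^8 · 2^4 ≡ 15 · 16 ≡ 240 (mod 241).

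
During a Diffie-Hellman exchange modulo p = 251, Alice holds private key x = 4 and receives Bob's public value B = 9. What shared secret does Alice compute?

Shared key K = 9^4 mod 251.
9^1 ≡ 9 (mod 251)
9^2 = (9^1)^2 ≡ 9^2 = 81 ≡ 81 (mod 251)
9^4 = (9^2)^2 ≡ 81^2 = 6561 ≡ 35 (mod 251)

35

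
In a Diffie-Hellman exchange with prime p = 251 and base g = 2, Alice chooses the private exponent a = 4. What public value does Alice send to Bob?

16

Public value = 2^4 mod 251.
2^1 ≡ 2 (mod 251)
2^2 = (2^1)^2 ≡ 2^2 = 4 ≡ 4 (mod 251)
2^4 = (2^2)^2 ≡ 4^2 = 16 ≡ 16 (mod 251)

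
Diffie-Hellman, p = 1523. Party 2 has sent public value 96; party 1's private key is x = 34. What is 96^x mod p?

328

Shared key K = 96^34 mod 1523.
96^1 ≡ 96 (mod 1523)
96^2 = (96^1)^2 ≡ 96^2 = 9216 ≡ 78 (mod 1523)
96^4 = (96^2)^2 ≡ 78^2 = 6084 ≡ 1515 (mod 1523)
96^8 = (96^4)^2 ≡ 1515^2 = 2295225 ≡ 64 (mod 1523)
96^16 = (96^8)^2 ≡ 64^2 = 4096 ≡ 1050 (mod 1523)
96^32 = (96^16)^2 ≡ 1050^2 = 1102500 ≡ 1371 (mod 1523)
96^34 = 96^32 · 96^2 ≡ 1371 · 78 ≡ 328 (mod 1523).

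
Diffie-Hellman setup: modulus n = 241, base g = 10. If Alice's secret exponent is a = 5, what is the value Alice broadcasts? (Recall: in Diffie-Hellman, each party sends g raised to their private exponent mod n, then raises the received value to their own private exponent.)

226

Public value = 10^5 mod 241.
10^1 ≡ 10 (mod 241)
10^2 = (10^1)^2 ≡ 10^2 = 100 ≡ 100 (mod 241)
10^4 = (10^2)^2 ≡ 100^2 = 10000 ≡ 119 (mod 241)
10^5 = 10^4 · 10^1 ≡ 119 · 10 ≡ 226 (mod 241).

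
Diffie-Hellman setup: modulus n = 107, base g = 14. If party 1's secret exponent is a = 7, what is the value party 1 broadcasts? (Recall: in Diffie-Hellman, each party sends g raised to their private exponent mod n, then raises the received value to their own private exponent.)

Public value = 14^7 (mod 107).
14^1 ≡ 14 (mod 107)
14^2 = (14^1)^2 ≡ 14^2 = 196 ≡ 89 (mod 107)
14^4 = (14^2)^2 ≡ 89^2 = 7921 ≡ 3 (mod 107)
14^7 = 14^4 · 14^2 · 14^1 ≡ 3 · 89 · 14 ≡ 100 (mod 107).

100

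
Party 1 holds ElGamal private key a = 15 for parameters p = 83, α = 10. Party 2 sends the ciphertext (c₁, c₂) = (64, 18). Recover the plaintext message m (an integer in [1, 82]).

Shared mask s = c₁^a mod p = 64^15 mod 83.
64^1 ≡ 64 (mod 83)
64^2 = (64^1)^2 ≡ 64^2 = 4096 ≡ 29 (mod 83)
64^4 = (64^2)^2 ≡ 29^2 = 841 ≡ 11 (mod 83)
64^8 = (64^4)^2 ≡ 11^2 = 121 ≡ 38 (mod 83)
64^15 = 64^8 · 64^4 · 64^2 · 64^1 ≡ 38 · 11 · 29 · 64 ≡ 7 (mod 83).
So s = 7; s⁻¹ ≡ 12 (mod 83).
m = c₂ · s⁻¹ mod 83 = 18 · 12 mod 83 = 50.

50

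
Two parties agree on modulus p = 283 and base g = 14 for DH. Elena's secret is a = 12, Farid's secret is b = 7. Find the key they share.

151

Elena sends A = g^a mod p = 14^12 mod 283.
14^1 ≡ 14 (mod 283)
14^2 = (14^1)^2 ≡ 14^2 = 196 ≡ 196 (mod 283)
14^4 = (14^2)^2 ≡ 196^2 = 38416 ≡ 211 (mod 283)
14^8 = (14^4)^2 ≡ 211^2 = 44521 ≡ 90 (mod 283)
14^12 = 14^8 · 14^4 ≡ 90 · 211 ≡ 29 (mod 283).
So A = 29. Farid then computes K = A^b mod p = 29^7 mod 283.
29^1 ≡ 29 (mod 283)
29^2 = (29^1)^2 ≡ 29^2 = 841 ≡ 275 (mod 283)
29^4 = (29^2)^2 ≡ 275^2 = 75625 ≡ 64 (mod 283)
29^7 = 29^4 · 29^2 · 29^1 ≡ 64 · 275 · 29 ≡ 151 (mod 283).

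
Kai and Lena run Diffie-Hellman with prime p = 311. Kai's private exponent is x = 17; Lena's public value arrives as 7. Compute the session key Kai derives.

47

Shared key K = 7^17 mod 311.
7^1 ≡ 7 (mod 311)
7^2 = (7^1)^2 ≡ 7^2 = 49 ≡ 49 (mod 311)
7^4 = (7^2)^2 ≡ 49^2 = 2401 ≡ 224 (mod 311)
7^8 = (7^4)^2 ≡ 224^2 = 50176 ≡ 105 (mod 311)
7^16 = (7^8)^2 ≡ 105^2 = 11025 ≡ 140 (mod 311)
7^17 = 7^16 · 7^1 ≡ 140 · 7 ≡ 47 (mod 311).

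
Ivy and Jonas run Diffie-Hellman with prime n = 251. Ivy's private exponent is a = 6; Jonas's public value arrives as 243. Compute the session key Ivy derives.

Shared key K = 243^6 mod 251.
243^1 ≡ 243 (mod 251)
243^2 = (243^1)^2 ≡ 243^2 = 59049 ≡ 64 (mod 251)
243^4 = (243^2)^2 ≡ 64^2 = 4096 ≡ 80 (mod 251)
243^6 = 243^4 · 243^2 ≡ 80 · 64 ≡ 100 (mod 251).

100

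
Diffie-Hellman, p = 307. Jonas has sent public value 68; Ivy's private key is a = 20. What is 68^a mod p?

Shared key K = 68^20 mod 307.
68^1 ≡ 68 (mod 307)
68^2 = (68^1)^2 ≡ 68^2 = 4624 ≡ 19 (mod 307)
68^4 = (68^2)^2 ≡ 19^2 = 361 ≡ 54 (mod 307)
68^8 = (68^4)^2 ≡ 54^2 = 2916 ≡ 153 (mod 307)
68^16 = (68^8)^2 ≡ 153^2 = 23409 ≡ 77 (mod 307)
68^20 = 68^16 · 68^4 ≡ 77 · 54 ≡ 167 (mod 307).

167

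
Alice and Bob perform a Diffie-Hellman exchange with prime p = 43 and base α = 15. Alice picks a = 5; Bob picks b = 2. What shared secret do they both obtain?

25

Bob sends B = α^b mod p = 15^2 mod 43.
15^1 ≡ 15 (mod 43)
15^2 = (15^1)^2 ≡ 15^2 = 225 ≡ 10 (mod 43)
So B = 10. Alice then computes K = B^a mod p = 10^5 mod 43.
10^1 ≡ 10 (mod 43)
10^2 = (10^1)^2 ≡ 10^2 = 100 ≡ 14 (mod 43)
10^4 = (10^2)^2 ≡ 14^2 = 196 ≡ 24 (mod 43)
10^5 = 10^4 · 10^1 ≡ 24 · 10 ≡ 25 (mod 43).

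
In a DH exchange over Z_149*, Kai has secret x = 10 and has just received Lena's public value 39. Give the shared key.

142

Shared key K = 39^10 mod 149.
39^1 ≡ 39 (mod 149)
39^2 = (39^1)^2 ≡ 39^2 = 1521 ≡ 31 (mod 149)
39^4 = (39^2)^2 ≡ 31^2 = 961 ≡ 67 (mod 149)
39^8 = (39^4)^2 ≡ 67^2 = 4489 ≡ 19 (mod 149)
39^10 = 39^8 · 39^2 ≡ 19 · 31 ≡ 142 (mod 149).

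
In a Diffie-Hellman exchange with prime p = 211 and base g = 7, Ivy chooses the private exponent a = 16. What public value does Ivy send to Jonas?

47

Public value = 7^16 mod 211.
7^1 ≡ 7 (mod 211)
7^2 = (7^1)^2 ≡ 7^2 = 49 ≡ 49 (mod 211)
7^4 = (7^2)^2 ≡ 49^2 = 2401 ≡ 80 (mod 211)
7^8 = (7^4)^2 ≡ 80^2 = 6400 ≡ 70 (mod 211)
7^16 = (7^8)^2 ≡ 70^2 = 4900 ≡ 47 (mod 211)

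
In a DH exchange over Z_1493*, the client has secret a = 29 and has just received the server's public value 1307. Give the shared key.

606

Shared key K = 1307^29 mod 1493.
1307^1 ≡ 1307 (mod 1493)
1307^2 = (1307^1)^2 ≡ 1307^2 = 1708249 ≡ 257 (mod 1493)
1307^4 = (1307^2)^2 ≡ 257^2 = 66049 ≡ 357 (mod 1493)
1307^8 = (1307^4)^2 ≡ 357^2 = 127449 ≡ 544 (mod 1493)
1307^16 = (1307^8)^2 ≡ 544^2 = 295936 ≡ 322 (mod 1493)
1307^29 = 1307^16 · 1307^8 · 1307^4 · 1307^1 ≡ 322 · 544 · 357 · 1307 ≡ 606 (mod 1493).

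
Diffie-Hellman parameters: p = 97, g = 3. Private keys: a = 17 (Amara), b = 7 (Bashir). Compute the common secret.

Amara sends A = g^a mod p = 3^17 mod 97.
3^1 ≡ 3 (mod 97)
3^2 = (3^1)^2 ≡ 3^2 = 9 ≡ 9 (mod 97)
3^4 = (3^2)^2 ≡ 9^2 = 81 ≡ 81 (mod 97)
3^8 = (3^4)^2 ≡ 81^2 = 6561 ≡ 62 (mod 97)
3^16 = (3^8)^2 ≡ 62^2 = 3844 ≡ 61 (mod 97)
3^17 = 3^16 · 3^1 ≡ 61 · 3 ≡ 86 (mod 97).
So A = 86. Bashir then computes K = A^b mod p = 86^7 mod 97.
86^1 ≡ 86 (mod 97)
86^2 = (86^1)^2 ≡ 86^2 = 7396 ≡ 24 (mod 97)
86^4 = (86^2)^2 ≡ 24^2 = 576 ≡ 91 (mod 97)
86^7 = 86^4 · 86^2 · 86^1 ≡ 91 · 24 · 86 ≡ 32 (mod 97).

32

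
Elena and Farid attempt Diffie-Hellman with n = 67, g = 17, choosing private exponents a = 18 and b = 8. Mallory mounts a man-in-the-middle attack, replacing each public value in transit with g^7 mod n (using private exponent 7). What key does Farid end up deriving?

Farid receives Mallory's public value M = 17^7 mod 67 instead of the honest one.
17^1 ≡ 17 (mod 67)
17^2 = (17^1)^2 ≡ 17^2 = 289 ≡ 21 (mod 67)
17^4 = (17^2)^2 ≡ 21^2 = 441 ≡ 39 (mod 67)
17^7 = 17^4 · 17^2 · 17^1 ≡ 39 · 21 · 17 ≡ 54 (mod 67).
So M = 54. Farid computes K = M^8 mod 67.
54^1 ≡ 54 (mod 67)
54^2 = (54^1)^2 ≡ 54^2 = 2916 ≡ 35 (mod 67)
54^4 = (54^2)^2 ≡ 35^2 = 1225 ≡ 19 (mod 67)
54^8 = (54^4)^2 ≡ 19^2 = 361 ≡ 26 (mod 67)

26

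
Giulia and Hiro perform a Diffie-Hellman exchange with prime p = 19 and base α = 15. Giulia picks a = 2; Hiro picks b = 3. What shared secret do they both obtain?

11

Giulia sends A = α^a mod p = 15^2 mod 19.
15^1 ≡ 15 (mod 19)
15^2 = (15^1)^2 ≡ 15^2 = 225 ≡ 16 (mod 19)
So A = 16. Hiro then computes K = A^b mod p = 16^3 mod 19.
16^1 ≡ 16 (mod 19)
16^2 = (16^1)^2 ≡ 16^2 = 256 ≡ 9 (mod 19)
16^3 = 16^2 · 16^1 ≡ 9 · 16 ≡ 11 (mod 19).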